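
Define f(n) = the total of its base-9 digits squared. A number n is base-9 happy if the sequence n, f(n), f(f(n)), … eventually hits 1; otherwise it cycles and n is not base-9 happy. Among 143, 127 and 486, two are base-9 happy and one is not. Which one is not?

143: 143 → 101 → 9 → 1  — reaches 1 (base-9 happy)
127: 127 → 27 → 9 → 1  — reaches 1 (base-9 happy)
486: 486 → 36 → 16 → 50 → 50  — repeats 50 (not base-9 happy)

486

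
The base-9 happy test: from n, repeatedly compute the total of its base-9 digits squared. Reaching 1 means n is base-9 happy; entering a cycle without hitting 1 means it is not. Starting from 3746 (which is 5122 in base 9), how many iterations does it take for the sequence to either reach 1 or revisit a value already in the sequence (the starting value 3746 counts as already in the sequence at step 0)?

3746 = (5,1,2,2)_9 → 5² + 1² + 2² + 2² = 25 + 1 + 4 + 4 = 34
34 = (3,7)_9 → 3² + 7² = 9 + 49 = 58
58 = (6,4)_9 → 6² + 4² = 36 + 16 = 52
52 = (5,7)_9 → 5² + 7² = 25 + 49 = 74
74 = (8,2)_9 → 8² + 2² = 64 + 4 = 68
68 = (7,5)_9 → 7² + 5² = 49 + 25 = 74  — 74 repeats.
That took 6 steps.

6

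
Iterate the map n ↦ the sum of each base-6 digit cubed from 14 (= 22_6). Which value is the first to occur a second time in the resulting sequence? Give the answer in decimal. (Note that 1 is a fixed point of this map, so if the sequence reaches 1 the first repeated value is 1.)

14 = (2,2)_6 → 2³ + 2³ = 8 + 8 = 16
16 = (2,4)_6 → 2³ + 4³ = 8 + 64 = 72
72 = (2,0,0)_6 → 2³ + 0³ + 0³ = 8 + 0 + 0 = 8
8 = (1,2)_6 → 1³ + 2³ = 1 + 8 = 9
9 = (1,3)_6 → 1³ + 3³ = 1 + 27 = 28
28 = (4,4)_6 → 4³ + 4³ = 64 + 64 = 128
128 = (3,3,2)_6 → 3³ + 3³ + 2³ = 27 + 27 + 8 = 62
62 = (1,4,2)_6 → 1³ + 4³ + 2³ = 1 + 64 + 8 = 73
73 = (2,0,1)_6 → 2³ + 0³ + 1³ = 8 + 0 + 1 = 9  — 9 already appeared earlier.

9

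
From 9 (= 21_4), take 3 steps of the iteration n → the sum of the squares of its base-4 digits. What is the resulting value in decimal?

4

9 = (2,1)_4 → 2² + 1² = 4 + 1 = 5
5 = (1,1)_4 → 1² + 1² = 1 + 1 = 2
2 = (2)_4 → 2² = 4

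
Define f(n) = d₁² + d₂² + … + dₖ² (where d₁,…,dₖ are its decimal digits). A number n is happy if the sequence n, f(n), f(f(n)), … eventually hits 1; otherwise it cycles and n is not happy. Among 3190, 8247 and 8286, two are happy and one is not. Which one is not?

8286

3190: 3190 → 91 → 82 → 68 → 100 → 1  — reaches 1 (happy)
8247: 8247 → 133 → 19 → 82 → 68 → 100 → 1  — reaches 1 (happy)
8286: 8286 → 168 → 101 → 2 → 4 → 16 → 37 → 58 → 89 → 145 → 42 → 20 → 4  — repeats 4 (not happy)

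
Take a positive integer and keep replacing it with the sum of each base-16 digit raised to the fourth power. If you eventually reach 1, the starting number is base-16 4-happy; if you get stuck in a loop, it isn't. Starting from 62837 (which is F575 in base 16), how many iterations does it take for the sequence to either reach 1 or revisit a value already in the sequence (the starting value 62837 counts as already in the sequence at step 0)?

11

62837 = (15,5,7,5)_16 → 15⁴ + 5⁴ + 7⁴ + 5⁴ = 54276
54276 = (13,4,0,4)_16 → 13⁴ + 4⁴ + 0⁴ + 4⁴ = 29073
29073 = (7,1,9,1)_16 → 7⁴ + 1⁴ + 9⁴ + 1⁴ = 8964
8964 = (2,3,0,4)_16 → 2⁴ + 3⁴ + 0⁴ + 4⁴ = 353
353 = (1,6,1)_16 → 1⁴ + 6⁴ + 1⁴ = 1298
1298 = (5,1,2)_16 → 5⁴ + 1⁴ + 2⁴ = 642
642 = (2,8,2)_16 → 2⁴ + 8⁴ + 2⁴ = 4128
4128 = (1,0,2,0)_16 → 1⁴ + 0⁴ + 2⁴ + 0⁴ = 17
17 = (1,1)_16 → 1⁴ + 1⁴ = 2
2 = (2)_16 → 2⁴ = 16
16 = (1,0)_16 → 1⁴ + 0⁴ = 1  — reached 1.
That took 11 steps.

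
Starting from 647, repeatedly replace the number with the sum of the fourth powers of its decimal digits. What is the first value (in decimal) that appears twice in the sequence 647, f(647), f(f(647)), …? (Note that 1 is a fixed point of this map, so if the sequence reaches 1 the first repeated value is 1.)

647 → 6⁴ + 4⁴ + 7⁴ = 1296 + 256 + 2401 = 3953
3953 → 3⁴ + 9⁴ + 5⁴ + 3⁴ = 81 + 6561 + 625 + 81 = 7348
7348 → 7⁴ + 3⁴ + 4⁴ + 8⁴ = 2401 + 81 + 256 + 4096 = 6834
6834 → 6⁴ + 8⁴ + 3⁴ + 4⁴ = 1296 + 4096 + 81 + 256 = 5729
5729 → 5⁴ + 7⁴ + 2⁴ + 9⁴ = 625 + 2401 + 16 + 6561 = 9603
9603 → 9⁴ + 6⁴ + 0⁴ + 3⁴ = 6561 + 1296 + 0 + 81 = 7938
7938 → 7⁴ + 9⁴ + 3⁴ + 8⁴ = 2401 + 6561 + 81 + 4096 = 13139
13139 → 1⁴ + 3⁴ + 1⁴ + 3⁴ + 9⁴ = 1 + 81 + 1 + 81 + 6561 = 6725
6725 → 6⁴ + 7⁴ + 2⁴ + 5⁴ = 1296 + 2401 + 16 + 625 = 4338
4338 → 4⁴ + 3⁴ + 3⁴ + 8⁴ = 256 + 81 + 81 + 4096 = 4514
4514 → 4⁴ + 5⁴ + 1⁴ + 4⁴ = 256 + 625 + 1 + 256 = 1138
1138 → 1⁴ + 1⁴ + 3⁴ + 8⁴ = 1 + 1 + 81 + 4096 = 4179
4179 → 4⁴ + 1⁴ + 7⁴ + 9⁴ = 256 + 1 + 2401 + 6561 = 9219
9219 → 9⁴ + 2⁴ + 1⁴ + 9⁴ = 6561 + 16 + 1 + 6561 = 13139  — 13139 already appeared earlier.

13139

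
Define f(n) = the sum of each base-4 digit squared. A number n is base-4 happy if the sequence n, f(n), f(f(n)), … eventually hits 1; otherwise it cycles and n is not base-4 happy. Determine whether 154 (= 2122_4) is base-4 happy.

base-4 happy

154 = (2,1,2,2)_4 → 2² + 1² + 2² + 2² = 4 + 1 + 4 + 4 = 13
13 = (3,1)_4 → 3² + 1² = 9 + 1 = 10
10 = (2,2)_4 → 2² + 2² = 4 + 4 = 8
8 = (2,0)_4 → 2² + 0² = 4 + 0 = 4
4 = (1,0)_4 → 1² + 0² = 1 + 0 = 1  — reached 1.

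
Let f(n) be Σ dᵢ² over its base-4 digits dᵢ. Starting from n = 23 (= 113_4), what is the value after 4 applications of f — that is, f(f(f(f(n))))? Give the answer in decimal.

23 = (1,1,3)_4 → 1² + 1² + 3² = 11
11 = (2,3)_4 → 2² + 3² = 13
13 = (3,1)_4 → 3² + 1² = 10
10 = (2,2)_4 → 2² + 2² = 8

8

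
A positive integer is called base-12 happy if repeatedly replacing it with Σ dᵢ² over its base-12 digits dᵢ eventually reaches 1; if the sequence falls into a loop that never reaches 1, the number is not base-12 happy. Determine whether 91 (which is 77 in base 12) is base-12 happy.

not base-12 happy

91 = (7,7)_12 → 7² + 7² = 49 + 49 = 98
98 = (8,2)_12 → 8² + 2² = 64 + 4 = 68
68 = (5,8)_12 → 5² + 8² = 25 + 64 = 89
89 = (7,5)_12 → 7² + 5² = 49 + 25 = 74
74 = (6,2)_12 → 6² + 2² = 36 + 4 = 40
40 = (3,4)_12 → 3² + 4² = 9 + 16 = 25
25 = (2,1)_12 → 2² + 1² = 4 + 1 = 5
5 = (5)_12 → 5² = 25  — 25 already seen; the sequence cycles without reaching 1.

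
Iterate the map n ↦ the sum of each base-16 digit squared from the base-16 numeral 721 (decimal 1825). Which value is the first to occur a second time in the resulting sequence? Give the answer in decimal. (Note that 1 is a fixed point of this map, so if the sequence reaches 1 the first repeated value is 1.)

169

1825 = (7,2,1)_16 → 7² + 2² + 1² = 49 + 4 + 1 = 54
54 = (3,6)_16 → 3² + 6² = 9 + 36 = 45
45 = (2,13)_16 → 2² + 13² = 4 + 169 = 173
173 = (10,13)_16 → 10² + 13² = 100 + 169 = 269
269 = (1,0,13)_16 → 1² + 0² + 13² = 1 + 0 + 169 = 170
170 = (10,10)_16 → 10² + 10² = 100 + 100 = 200
200 = (12,8)_16 → 12² + 8² = 144 + 64 = 208
208 = (13,0)_16 → 13² + 0² = 169 + 0 = 169
169 = (10,9)_16 → 10² + 9² = 100 + 81 = 181
181 = (11,5)_16 → 11² + 5² = 121 + 25 = 146
146 = (9,2)_16 → 9² + 2² = 81 + 4 = 85
85 = (5,5)_16 → 5² + 5² = 25 + 25 = 50
50 = (3,2)_16 → 3² + 2² = 9 + 4 = 13
13 = (13)_16 → 13² = 169  — 169 already appeared earlier.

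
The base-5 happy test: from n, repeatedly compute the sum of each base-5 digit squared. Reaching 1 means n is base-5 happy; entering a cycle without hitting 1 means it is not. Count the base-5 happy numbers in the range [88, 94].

88: 88 → 22 → 20 → 16 → 10 → 4 → 16  — not base-5 happy
89: 89 → 29 → 17 → 13 → 13  — not base-5 happy
90: 90 → 18 → 18  — not base-5 happy
91: 91 → 19 → 25 → 1  — base-5 happy
92: 92 → 22 → 20 → 16 → 10 → 4 → 16  — not base-5 happy
93: 93 → 27 → 5 → 1  — base-5 happy
94: 94 → 34 → 18 → 18  — not base-5 happy
base-5 happy: 91, 93

2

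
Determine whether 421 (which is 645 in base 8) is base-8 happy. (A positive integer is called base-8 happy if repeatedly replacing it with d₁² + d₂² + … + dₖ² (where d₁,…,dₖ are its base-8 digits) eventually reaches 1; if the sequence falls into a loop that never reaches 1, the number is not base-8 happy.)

base-8 happy

421 = (6,4,5)_8 → 6² + 4² + 5² = 36 + 16 + 25 = 77
77 = (1,1,5)_8 → 1² + 1² + 5² = 1 + 1 + 25 = 27
27 = (3,3)_8 → 3² + 3² = 9 + 9 = 18
18 = (2,2)_8 → 2² + 2² = 4 + 4 = 8
8 = (1,0)_8 → 1² + 0² = 1 + 0 = 1  — reached 1.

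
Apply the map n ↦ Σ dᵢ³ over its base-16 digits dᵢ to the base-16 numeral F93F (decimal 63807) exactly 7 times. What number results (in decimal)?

63807 = (15,9,3,15)_16 → 15³ + 9³ + 3³ + 15³ = 7506
7506 = (1,13,5,2)_16 → 1³ + 13³ + 5³ + 2³ = 2331
2331 = (9,1,11)_16 → 9³ + 1³ + 11³ = 2061
2061 = (8,0,13)_16 → 8³ + 0³ + 13³ = 2709
2709 = (10,9,5)_16 → 10³ + 9³ + 5³ = 1854
1854 = (7,3,14)_16 → 7³ + 3³ + 14³ = 3114
3114 = (12,2,10)_16 → 12³ + 2³ + 10³ = 2736

2736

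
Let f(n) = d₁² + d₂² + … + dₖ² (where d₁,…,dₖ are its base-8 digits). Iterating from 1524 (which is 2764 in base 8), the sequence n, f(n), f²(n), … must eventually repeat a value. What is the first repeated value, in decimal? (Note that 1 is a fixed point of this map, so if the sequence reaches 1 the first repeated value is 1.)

1524 = (2,7,6,4)_8 → 2² + 7² + 6² + 4² = 105
105 = (1,5,1)_8 → 1² + 5² + 1² = 27
27 = (3,3)_8 → 3² + 3² = 18
18 = (2,2)_8 → 2² + 2² = 8
8 = (1,0)_8 → 1² + 0² = 1  — reached the fixed point 1.
1 → 1, so 1 is the first repeated value.

1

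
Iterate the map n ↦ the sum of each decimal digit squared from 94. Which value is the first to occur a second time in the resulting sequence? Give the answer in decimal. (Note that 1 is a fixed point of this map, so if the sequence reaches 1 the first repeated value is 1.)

1

94 → 97
97 → 130
130 → 10
10 → 1  — reached the fixed point 1.
1 → 1, so 1 is the first repeated value.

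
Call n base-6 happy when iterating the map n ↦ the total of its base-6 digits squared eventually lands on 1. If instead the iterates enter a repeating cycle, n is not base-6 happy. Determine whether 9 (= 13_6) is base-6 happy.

9 = (1,3)_6 → 1² + 3² = 10
10 = (1,4)_6 → 1² + 4² = 17
17 = (2,5)_6 → 2² + 5² = 29
29 = (4,5)_6 → 4² + 5² = 41
41 = (1,0,5)_6 → 1² + 0² + 5² = 26
26 = (4,2)_6 → 4² + 2² = 20
20 = (3,2)_6 → 3² + 2² = 13
13 = (2,1)_6 → 2² + 1² = 5
5 = (5)_6 → 5² = 25
25 = (4,1)_6 → 4² + 1² = 17  — 17 already seen; the sequence cycles without reaching 1.

not base-6 happy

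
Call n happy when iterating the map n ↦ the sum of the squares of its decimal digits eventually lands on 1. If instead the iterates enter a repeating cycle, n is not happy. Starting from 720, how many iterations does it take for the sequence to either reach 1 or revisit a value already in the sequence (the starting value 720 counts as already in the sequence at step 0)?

720 → 7² + 2² + 0² = 49 + 4 + 0 = 53
53 → 5² + 3² = 25 + 9 = 34
34 → 3² + 4² = 9 + 16 = 25
25 → 2² + 5² = 4 + 25 = 29
29 → 2² + 9² = 4 + 81 = 85
85 → 8² + 5² = 64 + 25 = 89
89 → 8² + 9² = 64 + 81 = 145
145 → 1² + 4² + 5² = 1 + 16 + 25 = 42
42 → 4² + 2² = 16 + 4 = 20
20 → 2² + 0² = 4 + 0 = 4
4 → 4² = 16
16 → 1² + 6² = 1 + 36 = 37
37 → 3² + 7² = 9 + 49 = 58
58 → 5² + 8² = 25 + 64 = 89  — 89 repeats.
That took 14 steps.

14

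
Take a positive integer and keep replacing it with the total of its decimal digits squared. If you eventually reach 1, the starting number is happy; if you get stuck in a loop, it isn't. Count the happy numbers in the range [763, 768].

1

763: 763 → 94 → 97 → 130 → 10 → 1  — happy
764: 764 → 101 → 2 → 4 → 16 → 37 → 58 → 89 → 145 → 42 → 20 → 4  — not happy
765: 765 → 110 → 2 → 4 → 16 → 37 → 58 → 89 → 145 → 42 → 20 → 4  — not happy
766: 766 → 121 → 6 → 36 → 45 → 41 → 17 → 50 → 25 → 29 → 85 → 89 → 145 → 42 → 20 → 4 → 16 → 37 → 58 → 89  — not happy
767: 767 → 134 → 26 → 40 → 16 → 37 → 58 → 89 → 145 → 42 → 20 → 4 → 16  — not happy
768: 768 → 149 → 98 → 145 → 42 → 20 → 4 → 16 → 37 → 58 → 89 → 145  — not happy
happy: 763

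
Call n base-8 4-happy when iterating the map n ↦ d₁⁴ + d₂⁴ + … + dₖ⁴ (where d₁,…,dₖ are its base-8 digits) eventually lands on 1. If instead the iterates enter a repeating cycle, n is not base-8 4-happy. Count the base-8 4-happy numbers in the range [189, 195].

1

189: 189 → 3042 → 3298 → 1649 → 1379 → 978 → 2434 → 1568 → 337 → 642 → 33 → 257 → 257  (repeats 257)
190: 190 → 3713 → 2418 → 2193 → 289 → 513 → 2 → 16 → 16  (repeats 16)
191: 191 → 4818 → 115 → 1378 → 913 → 1314 → 544 → 257 → 257  (repeats 257)
192: 192 → 81 → 18 → 32 → 256 → 256  (repeats 256)
193: 193 → 82 → 33 → 257 → 257  (repeats 257)
194: 194 → 97 → 258 → 272 → 272  (repeats 272)
195: 195 → 162 → 288 → 512 → 1  (reaches 1)
base-8 4-happy: 195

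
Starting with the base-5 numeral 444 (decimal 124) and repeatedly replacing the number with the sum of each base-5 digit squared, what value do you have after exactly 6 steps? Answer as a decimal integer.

10

124 = (4,4,4)_5 → 4² + 4² + 4² = 16 + 16 + 16 = 48
48 = (1,4,3)_5 → 1² + 4² + 3² = 1 + 16 + 9 = 26
26 = (1,0,1)_5 → 1² + 0² + 1² = 1 + 0 + 1 = 2
2 = (2)_5 → 2² = 4
4 = (4)_5 → 4² = 16
16 = (3,1)_5 → 3² + 1² = 9 + 1 = 10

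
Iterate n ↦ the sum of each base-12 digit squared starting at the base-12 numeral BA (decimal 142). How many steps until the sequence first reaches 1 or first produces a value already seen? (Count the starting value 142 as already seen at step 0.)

142 = (11,10)_12 → 221
221 = (1,6,5)_12 → 62
62 = (5,2)_12 → 29
29 = (2,5)_12 → 29  — 29 repeats.
That took 4 steps.

4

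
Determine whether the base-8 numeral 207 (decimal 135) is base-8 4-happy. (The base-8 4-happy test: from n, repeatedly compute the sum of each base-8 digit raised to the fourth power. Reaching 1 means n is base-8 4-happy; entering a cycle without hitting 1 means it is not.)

base-8 4-happy

135 = (2,0,7)_8 → 2417
2417 = (4,5,6,1)_8 → 2178
2178 = (4,2,0,2)_8 → 288
288 = (4,4,0)_8 → 512
512 = (1,0,0,0)_8 → 1  — reached 1.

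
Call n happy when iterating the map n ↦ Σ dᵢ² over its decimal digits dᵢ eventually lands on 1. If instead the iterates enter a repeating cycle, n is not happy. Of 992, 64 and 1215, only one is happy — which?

1215

992: 992 → 166 → 73 → 58 → 89 → 145 → 42 → 20 → 4 → 16 → 37 → 58  — repeats 58 (not happy)
64: 64 → 52 → 29 → 85 → 89 → 145 → 42 → 20 → 4 → 16 → 37 → 58 → 89  — repeats 89 (not happy)
1215: 1215 → 31 → 10 → 1  — reaches 1 (happy)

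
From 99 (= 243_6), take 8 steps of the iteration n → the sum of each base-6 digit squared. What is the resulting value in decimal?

99 = (2,4,3)_6 → 2² + 4² + 3² = 4 + 16 + 9 = 29
29 = (4,5)_6 → 4² + 5² = 16 + 25 = 41
41 = (1,0,5)_6 → 1² + 0² + 5² = 1 + 0 + 25 = 26
26 = (4,2)_6 → 4² + 2² = 16 + 4 = 20
20 = (3,2)_6 → 3² + 2² = 9 + 4 = 13
13 = (2,1)_6 → 2² + 1² = 4 + 1 = 5
5 = (5)_6 → 5² = 25
25 = (4,1)_6 → 4² + 1² = 16 + 1 = 17

17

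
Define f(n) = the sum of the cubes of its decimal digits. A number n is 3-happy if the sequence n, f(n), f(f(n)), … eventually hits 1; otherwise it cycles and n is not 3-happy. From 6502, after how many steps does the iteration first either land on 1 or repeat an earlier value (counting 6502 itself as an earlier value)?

6502 → 6³ + 5³ + 0³ + 2³ = 349
349 → 3³ + 4³ + 9³ = 820
820 → 8³ + 2³ + 0³ = 520
520 → 5³ + 2³ + 0³ = 133
133 → 1³ + 3³ + 3³ = 55
55 → 5³ + 5³ = 250
250 → 2³ + 5³ + 0³ = 133  — 133 repeats.
That took 7 steps.

7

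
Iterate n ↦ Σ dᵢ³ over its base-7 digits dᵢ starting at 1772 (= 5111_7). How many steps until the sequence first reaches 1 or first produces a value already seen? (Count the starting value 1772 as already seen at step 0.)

5

1772 = (5,1,1,1)_7 → 5³ + 1³ + 1³ + 1³ = 128
128 = (2,4,2)_7 → 2³ + 4³ + 2³ = 80
80 = (1,4,3)_7 → 1³ + 4³ + 3³ = 92
92 = (1,6,1)_7 → 1³ + 6³ + 1³ = 218
218 = (4,3,1)_7 → 4³ + 3³ + 1³ = 92  — 92 repeats.
That took 5 steps.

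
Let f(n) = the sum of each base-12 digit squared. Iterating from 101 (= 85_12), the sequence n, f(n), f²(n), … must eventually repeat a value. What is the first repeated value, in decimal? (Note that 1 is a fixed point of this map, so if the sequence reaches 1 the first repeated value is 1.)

101 = (8,5)_12 → 89
89 = (7,5)_12 → 74
74 = (6,2)_12 → 40
40 = (3,4)_12 → 25
25 = (2,1)_12 → 5
5 = (5)_12 → 25  — 25 already appeared earlier.

25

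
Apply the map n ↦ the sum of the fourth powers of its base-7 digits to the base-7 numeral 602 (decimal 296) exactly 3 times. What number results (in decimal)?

1506

296 = (6,0,2)_7 → 1312
1312 = (3,5,5,3)_7 → 1412
1412 = (4,0,5,5)_7 → 1506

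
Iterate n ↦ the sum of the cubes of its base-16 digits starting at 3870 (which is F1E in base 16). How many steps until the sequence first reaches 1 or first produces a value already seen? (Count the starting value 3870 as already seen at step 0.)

11

3870 = (15,1,14)_16 → 15³ + 1³ + 14³ = 6120
6120 = (1,7,14,8)_16 → 1³ + 7³ + 14³ + 8³ = 3600
3600 = (14,1,0)_16 → 14³ + 1³ + 0³ = 2745
2745 = (10,11,9)_16 → 10³ + 11³ + 9³ = 3060
3060 = (11,15,4)_16 → 11³ + 15³ + 4³ = 4770
4770 = (1,2,10,2)_16 → 1³ + 2³ + 10³ + 2³ = 1017
1017 = (3,15,9)_16 → 3³ + 15³ + 9³ = 4131
4131 = (1,0,2,3)_16 → 1³ + 0³ + 2³ + 3³ = 36
36 = (2,4)_16 → 2³ + 4³ = 72
72 = (4,8)_16 → 4³ + 8³ = 576
576 = (2,4,0)_16 → 2³ + 4³ + 0³ = 72  — 72 repeats.
That took 11 steps.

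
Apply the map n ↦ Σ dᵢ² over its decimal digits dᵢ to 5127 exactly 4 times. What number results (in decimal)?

1

5127 → 5² + 1² + 2² + 7² = 79
79 → 7² + 9² = 130
130 → 1² + 3² + 0² = 10
10 → 1² + 0² = 1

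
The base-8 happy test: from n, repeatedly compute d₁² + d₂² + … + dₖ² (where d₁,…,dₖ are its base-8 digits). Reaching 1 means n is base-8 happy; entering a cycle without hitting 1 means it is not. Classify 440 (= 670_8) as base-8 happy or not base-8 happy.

440 = (6,7,0)_8 → 6² + 7² + 0² = 36 + 49 + 0 = 85
85 = (1,2,5)_8 → 1² + 2² + 5² = 1 + 4 + 25 = 30
30 = (3,6)_8 → 3² + 6² = 9 + 36 = 45
45 = (5,5)_8 → 5² + 5² = 25 + 25 = 50
50 = (6,2)_8 → 6² + 2² = 36 + 4 = 40
40 = (5,0)_8 → 5² + 0² = 25 + 0 = 25
25 = (3,1)_8 → 3² + 1² = 9 + 1 = 10
10 = (1,2)_8 → 1² + 2² = 1 + 4 = 5
5 = (5)_8 → 5² = 25  — 25 already seen; the sequence cycles without reaching 1.

not base-8 happy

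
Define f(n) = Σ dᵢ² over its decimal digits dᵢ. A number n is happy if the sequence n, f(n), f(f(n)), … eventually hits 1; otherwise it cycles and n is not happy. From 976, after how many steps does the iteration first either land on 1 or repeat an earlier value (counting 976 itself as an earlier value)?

976 → 166
166 → 73
73 → 58
58 → 89
89 → 145
145 → 42
42 → 20
20 → 4
4 → 16
16 → 37
37 → 58  — 58 repeats.
That took 11 steps.

11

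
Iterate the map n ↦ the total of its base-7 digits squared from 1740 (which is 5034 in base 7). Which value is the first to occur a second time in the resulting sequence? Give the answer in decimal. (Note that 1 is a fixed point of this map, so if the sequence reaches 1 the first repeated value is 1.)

1740 = (5,0,3,4)_7 → 5² + 0² + 3² + 4² = 50
50 = (1,0,1)_7 → 1² + 0² + 1² = 2
2 = (2)_7 → 2² = 4
4 = (4)_7 → 4² = 16
16 = (2,2)_7 → 2² + 2² = 8
8 = (1,1)_7 → 1² + 1² = 2  — 2 already appeared earlier.

2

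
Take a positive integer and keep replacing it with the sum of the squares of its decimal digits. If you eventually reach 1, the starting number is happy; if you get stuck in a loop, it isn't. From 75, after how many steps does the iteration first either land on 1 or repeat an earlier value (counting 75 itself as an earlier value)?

12

75 → 7² + 5² = 49 + 25 = 74
74 → 7² + 4² = 49 + 16 = 65
65 → 6² + 5² = 36 + 25 = 61
61 → 6² + 1² = 36 + 1 = 37
37 → 3² + 7² = 9 + 49 = 58
58 → 5² + 8² = 25 + 64 = 89
89 → 8² + 9² = 64 + 81 = 145
145 → 1² + 4² + 5² = 1 + 16 + 25 = 42
42 → 4² + 2² = 16 + 4 = 20
20 → 2² + 0² = 4 + 0 = 4
4 → 4² = 16
16 → 1² + 6² = 1 + 36 = 37  — 37 repeats.
That took 12 steps.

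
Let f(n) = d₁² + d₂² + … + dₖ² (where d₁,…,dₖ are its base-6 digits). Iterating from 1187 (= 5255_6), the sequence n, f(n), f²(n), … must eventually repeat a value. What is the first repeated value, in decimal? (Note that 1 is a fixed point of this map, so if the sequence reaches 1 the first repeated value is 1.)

1

1187 = (5,2,5,5)_6 → 79
79 = (2,1,1)_6 → 6
6 = (1,0)_6 → 1  — reached the fixed point 1.
1 → 1, so 1 is the first repeated value.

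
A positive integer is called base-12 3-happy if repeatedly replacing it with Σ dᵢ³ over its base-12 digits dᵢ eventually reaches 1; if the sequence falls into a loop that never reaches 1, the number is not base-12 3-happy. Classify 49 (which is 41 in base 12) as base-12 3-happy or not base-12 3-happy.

49 = (4,1)_12 → 4³ + 1³ = 64 + 1 = 65
65 = (5,5)_12 → 5³ + 5³ = 125 + 125 = 250
250 = (1,8,10)_12 → 1³ + 8³ + 10³ = 1 + 512 + 1000 = 1513
1513 = (10,6,1)_12 → 10³ + 6³ + 1³ = 1000 + 216 + 1 = 1217
1217 = (8,5,5)_12 → 8³ + 5³ + 5³ = 512 + 125 + 125 = 762
762 = (5,3,6)_12 → 5³ + 3³ + 6³ = 125 + 27 + 216 = 368
368 = (2,6,8)_12 → 2³ + 6³ + 8³ = 8 + 216 + 512 = 736
736 = (5,1,4)_12 → 5³ + 1³ + 4³ = 125 + 1 + 64 = 190
190 = (1,3,10)_12 → 1³ + 3³ + 10³ = 1 + 27 + 1000 = 1028
1028 = (7,1,8)_12 → 7³ + 1³ + 8³ = 343 + 1 + 512 = 856
856 = (5,11,4)_12 → 5³ + 11³ + 4³ = 125 + 1331 + 64 = 1520
1520 = (10,6,8)_12 → 10³ + 6³ + 8³ = 1000 + 216 + 512 = 1728
1728 = (1,0,0,0)_12 → 1³ + 0³ + 0³ + 0³ = 1 + 0 + 0 + 0 = 1  — reached 1.

base-12 3-happy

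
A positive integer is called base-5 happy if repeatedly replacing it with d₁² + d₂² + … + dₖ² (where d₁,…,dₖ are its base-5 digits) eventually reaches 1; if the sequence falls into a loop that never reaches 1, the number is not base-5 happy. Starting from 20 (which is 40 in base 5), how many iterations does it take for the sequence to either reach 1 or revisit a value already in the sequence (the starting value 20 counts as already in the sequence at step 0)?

4

20 = (4,0)_5 → 16
16 = (3,1)_5 → 10
10 = (2,0)_5 → 4
4 = (4)_5 → 16  — 16 repeats.
That took 4 steps.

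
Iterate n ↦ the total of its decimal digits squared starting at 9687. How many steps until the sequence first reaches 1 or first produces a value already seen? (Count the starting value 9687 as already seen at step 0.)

4

9687 → 230
230 → 13
13 → 10
10 → 1  — reached 1.
That took 4 steps.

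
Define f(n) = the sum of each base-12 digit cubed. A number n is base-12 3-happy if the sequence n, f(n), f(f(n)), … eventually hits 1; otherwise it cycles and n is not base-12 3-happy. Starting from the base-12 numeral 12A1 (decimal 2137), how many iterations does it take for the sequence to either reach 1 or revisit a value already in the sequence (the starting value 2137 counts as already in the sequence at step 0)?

12

2137 = (1,2,10,1)_12 → 1³ + 2³ + 10³ + 1³ = 1 + 8 + 1000 + 1 = 1010
1010 = (7,0,2)_12 → 7³ + 0³ + 2³ = 343 + 0 + 8 = 351
351 = (2,5,3)_12 → 2³ + 5³ + 3³ = 8 + 125 + 27 = 160
160 = (1,1,4)_12 → 1³ + 1³ + 4³ = 1 + 1 + 64 = 66
66 = (5,6)_12 → 5³ + 6³ = 125 + 216 = 341
341 = (2,4,5)_12 → 2³ + 4³ + 5³ = 8 + 64 + 125 = 197
197 = (1,4,5)_12 → 1³ + 4³ + 5³ = 1 + 64 + 125 = 190
190 = (1,3,10)_12 → 1³ + 3³ + 10³ = 1 + 27 + 1000 = 1028
1028 = (7,1,8)_12 → 7³ + 1³ + 8³ = 343 + 1 + 512 = 856
856 = (5,11,4)_12 → 5³ + 11³ + 4³ = 125 + 1331 + 64 = 1520
1520 = (10,6,8)_12 → 10³ + 6³ + 8³ = 1000 + 216 + 512 = 1728
1728 = (1,0,0,0)_12 → 1³ + 0³ + 0³ + 0³ = 1 + 0 + 0 + 0 = 1  — reached 1.
That took 12 steps.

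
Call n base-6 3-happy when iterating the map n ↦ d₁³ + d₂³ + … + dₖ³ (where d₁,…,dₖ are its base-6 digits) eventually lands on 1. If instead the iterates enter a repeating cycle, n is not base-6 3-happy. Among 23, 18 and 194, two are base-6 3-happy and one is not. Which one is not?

23: 23 → 152 → 73 → 9 → 28 → 128 → 62 → 73  — repeats 73 (not base-6 3-happy)
18: 18 → 27 → 91 → 36 → 1  — reaches 1 (base-6 3-happy)
194: 194 → 141 → 179 → 314 → 81 → 36 → 1  — reaches 1 (base-6 3-happy)

23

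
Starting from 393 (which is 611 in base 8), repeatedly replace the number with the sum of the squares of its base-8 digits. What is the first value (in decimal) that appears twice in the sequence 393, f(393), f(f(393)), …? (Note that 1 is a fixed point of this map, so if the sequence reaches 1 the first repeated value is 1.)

393 = (6,1,1)_8 → 6² + 1² + 1² = 36 + 1 + 1 = 38
38 = (4,6)_8 → 4² + 6² = 16 + 36 = 52
52 = (6,4)_8 → 6² + 4² = 36 + 16 = 52  — 52 already appeared earlier.

52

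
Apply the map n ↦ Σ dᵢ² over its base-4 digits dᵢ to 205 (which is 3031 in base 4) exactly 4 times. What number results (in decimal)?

4

205 = (3,0,3,1)_4 → 3² + 0² + 3² + 1² = 19
19 = (1,0,3)_4 → 1² + 0² + 3² = 10
10 = (2,2)_4 → 2² + 2² = 8
8 = (2,0)_4 → 2² + 0² = 4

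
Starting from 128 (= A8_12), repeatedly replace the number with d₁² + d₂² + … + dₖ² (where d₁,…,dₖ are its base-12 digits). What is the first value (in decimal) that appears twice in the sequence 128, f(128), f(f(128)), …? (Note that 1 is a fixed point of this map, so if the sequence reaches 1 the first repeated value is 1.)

128

128 = (10,8)_12 → 10² + 8² = 164
164 = (1,1,8)_12 → 1² + 1² + 8² = 66
66 = (5,6)_12 → 5² + 6² = 61
61 = (5,1)_12 → 5² + 1² = 26
26 = (2,2)_12 → 2² + 2² = 8
8 = (8)_12 → 8² = 64
64 = (5,4)_12 → 5² + 4² = 41
41 = (3,5)_12 → 3² + 5² = 34
34 = (2,10)_12 → 2² + 10² = 104
104 = (8,8)_12 → 8² + 8² = 128  — 128 already appeared earlier.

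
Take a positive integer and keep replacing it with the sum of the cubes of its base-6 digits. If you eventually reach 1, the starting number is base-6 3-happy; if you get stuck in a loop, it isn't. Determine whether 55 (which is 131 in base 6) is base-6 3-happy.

base-6 3-happy

55 = (1,3,1)_6 → 1³ + 3³ + 1³ = 1 + 27 + 1 = 29
29 = (4,5)_6 → 4³ + 5³ = 64 + 125 = 189
189 = (5,1,3)_6 → 5³ + 1³ + 3³ = 125 + 1 + 27 = 153
153 = (4,1,3)_6 → 4³ + 1³ + 3³ = 64 + 1 + 27 = 92
92 = (2,3,2)_6 → 2³ + 3³ + 2³ = 8 + 27 + 8 = 43
43 = (1,1,1)_6 → 1³ + 1³ + 1³ = 1 + 1 + 1 = 3
3 = (3)_6 → 3³ = 27
27 = (4,3)_6 → 4³ + 3³ = 64 + 27 = 91
91 = (2,3,1)_6 → 2³ + 3³ + 1³ = 8 + 27 + 1 = 36
36 = (1,0,0)_6 → 1³ + 0³ + 0³ = 1 + 0 + 0 = 1  — reached 1.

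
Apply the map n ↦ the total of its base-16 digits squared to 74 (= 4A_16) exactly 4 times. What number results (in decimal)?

2

74 = (4,10)_16 → 4² + 10² = 16 + 100 = 116
116 = (7,4)_16 → 7² + 4² = 49 + 16 = 65
65 = (4,1)_16 → 4² + 1² = 16 + 1 = 17
17 = (1,1)_16 → 1² + 1² = 1 + 1 = 2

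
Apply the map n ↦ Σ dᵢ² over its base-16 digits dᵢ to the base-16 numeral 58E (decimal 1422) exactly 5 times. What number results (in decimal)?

1422 = (5,8,14)_16 → 5² + 8² + 14² = 25 + 64 + 196 = 285
285 = (1,1,13)_16 → 1² + 1² + 13² = 1 + 1 + 169 = 171
171 = (10,11)_16 → 10² + 11² = 100 + 121 = 221
221 = (13,13)_16 → 13² + 13² = 169 + 169 = 338
338 = (1,5,2)_16 → 1² + 5² + 2² = 1 + 25 + 4 = 30

30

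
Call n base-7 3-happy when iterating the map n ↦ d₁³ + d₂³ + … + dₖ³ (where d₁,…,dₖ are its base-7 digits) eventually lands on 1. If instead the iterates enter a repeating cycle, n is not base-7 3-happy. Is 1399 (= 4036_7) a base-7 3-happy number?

base-7 3-happy

1399 = (4,0,3,6)_7 → 4³ + 0³ + 3³ + 6³ = 64 + 0 + 27 + 216 = 307
307 = (6,1,6)_7 → 6³ + 1³ + 6³ = 216 + 1 + 216 = 433
433 = (1,1,5,6)_7 → 1³ + 1³ + 5³ + 6³ = 1 + 1 + 125 + 216 = 343
343 = (1,0,0,0)_7 → 1³ + 0³ + 0³ + 0³ = 1 + 0 + 0 + 0 = 1  — reached 1.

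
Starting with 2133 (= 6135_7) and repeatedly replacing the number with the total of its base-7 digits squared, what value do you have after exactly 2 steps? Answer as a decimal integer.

11

2133 = (6,1,3,5)_7 → 6² + 1² + 3² + 5² = 36 + 1 + 9 + 25 = 71
71 = (1,3,1)_7 → 1² + 3² + 1² = 1 + 9 + 1 = 11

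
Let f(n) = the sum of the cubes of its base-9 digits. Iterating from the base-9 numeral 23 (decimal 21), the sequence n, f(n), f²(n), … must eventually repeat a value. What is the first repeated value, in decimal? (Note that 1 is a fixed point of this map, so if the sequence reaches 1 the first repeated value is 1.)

35

21 = (2,3)_9 → 2³ + 3³ = 8 + 27 = 35
35 = (3,8)_9 → 3³ + 8³ = 27 + 512 = 539
539 = (6,5,8)_9 → 6³ + 5³ + 8³ = 216 + 125 + 512 = 853
853 = (1,1,4,7)_9 → 1³ + 1³ + 4³ + 7³ = 1 + 1 + 64 + 343 = 409
409 = (5,0,4)_9 → 5³ + 0³ + 4³ = 125 + 0 + 64 = 189
189 = (2,3,0)_9 → 2³ + 3³ + 0³ = 8 + 27 + 0 = 35  — 35 already appeared earlier.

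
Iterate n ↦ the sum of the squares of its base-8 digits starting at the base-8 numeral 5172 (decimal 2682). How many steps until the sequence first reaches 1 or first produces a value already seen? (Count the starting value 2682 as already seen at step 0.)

2682 = (5,1,7,2)_8 → 79
79 = (1,1,7)_8 → 51
51 = (6,3)_8 → 45
45 = (5,5)_8 → 50
50 = (6,2)_8 → 40
40 = (5,0)_8 → 25
25 = (3,1)_8 → 10
10 = (1,2)_8 → 5
5 = (5)_8 → 25  — 25 repeats.
That took 9 steps.

9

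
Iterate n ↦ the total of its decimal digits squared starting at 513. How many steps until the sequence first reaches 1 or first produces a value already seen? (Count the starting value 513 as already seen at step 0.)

513 → 5² + 1² + 3² = 25 + 1 + 9 = 35
35 → 3² + 5² = 9 + 25 = 34
34 → 3² + 4² = 9 + 16 = 25
25 → 2² + 5² = 4 + 25 = 29
29 → 2² + 9² = 4 + 81 = 85
85 → 8² + 5² = 64 + 25 = 89
89 → 8² + 9² = 64 + 81 = 145
145 → 1² + 4² + 5² = 1 + 16 + 25 = 42
42 → 4² + 2² = 16 + 4 = 20
20 → 2² + 0² = 4 + 0 = 4
4 → 4² = 16
16 → 1² + 6² = 1 + 36 = 37
37 → 3² + 7² = 9 + 49 = 58
58 → 5² + 8² = 25 + 64 = 89  — 89 repeats.
That took 14 steps.

14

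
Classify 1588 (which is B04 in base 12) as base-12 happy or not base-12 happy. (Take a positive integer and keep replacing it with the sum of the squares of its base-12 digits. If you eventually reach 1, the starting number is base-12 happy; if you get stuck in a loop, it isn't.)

not base-12 happy

1588 = (11,0,4)_12 → 137
137 = (11,5)_12 → 146
146 = (1,0,2)_12 → 5
5 = (5)_12 → 25
25 = (2,1)_12 → 5  — 5 already seen; the sequence cycles without reaching 1.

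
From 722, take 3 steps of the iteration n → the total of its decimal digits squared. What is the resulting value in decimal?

722 → 7² + 2² + 2² = 57
57 → 5² + 7² = 74
74 → 7² + 4² = 65

65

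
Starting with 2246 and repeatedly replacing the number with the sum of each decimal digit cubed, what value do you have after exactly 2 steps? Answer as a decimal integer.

953

2246 → 2³ + 2³ + 4³ + 6³ = 8 + 8 + 64 + 216 = 296
296 → 2³ + 9³ + 6³ = 8 + 729 + 216 = 953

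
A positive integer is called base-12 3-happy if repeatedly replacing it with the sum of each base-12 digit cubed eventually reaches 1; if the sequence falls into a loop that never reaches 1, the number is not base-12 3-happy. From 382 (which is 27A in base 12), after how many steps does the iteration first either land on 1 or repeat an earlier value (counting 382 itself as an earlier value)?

15

382 = (2,7,10)_12 → 2³ + 7³ + 10³ = 8 + 343 + 1000 = 1351
1351 = (9,4,7)_12 → 9³ + 4³ + 7³ = 729 + 64 + 343 = 1136
1136 = (7,10,8)_12 → 7³ + 10³ + 8³ = 343 + 1000 + 512 = 1855
1855 = (1,0,10,7)_12 → 1³ + 0³ + 10³ + 7³ = 1 + 0 + 1000 + 343 = 1344
1344 = (9,4,0)_12 → 9³ + 4³ + 0³ = 729 + 64 + 0 = 793
793 = (5,6,1)_12 → 5³ + 6³ + 1³ = 125 + 216 + 1 = 342
342 = (2,4,6)_12 → 2³ + 4³ + 6³ = 8 + 64 + 216 = 288
288 = (2,0,0)_12 → 2³ + 0³ + 0³ = 8 + 0 + 0 = 8
8 = (8)_12 → 8³ = 512
512 = (3,6,8)_12 → 3³ + 6³ + 8³ = 27 + 216 + 512 = 755
755 = (5,2,11)_12 → 5³ + 2³ + 11³ = 125 + 8 + 1331 = 1464
1464 = (10,2,0)_12 → 10³ + 2³ + 0³ = 1000 + 8 + 0 = 1008
1008 = (7,0,0)_12 → 7³ + 0³ + 0³ = 343 + 0 + 0 = 343
343 = (2,4,7)_12 → 2³ + 4³ + 7³ = 8 + 64 + 343 = 415
415 = (2,10,7)_12 → 2³ + 10³ + 7³ = 8 + 1000 + 343 = 1351  — 1351 repeats.
That took 15 steps.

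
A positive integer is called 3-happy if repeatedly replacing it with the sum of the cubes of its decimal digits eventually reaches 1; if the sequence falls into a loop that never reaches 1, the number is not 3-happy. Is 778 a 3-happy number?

3-happy

778 → 7³ + 7³ + 8³ = 343 + 343 + 512 = 1198
1198 → 1³ + 1³ + 9³ + 8³ = 1 + 1 + 729 + 512 = 1243
1243 → 1³ + 2³ + 4³ + 3³ = 1 + 8 + 64 + 27 = 100
100 → 1³ + 0³ + 0³ = 1 + 0 + 0 = 1  — reached 1.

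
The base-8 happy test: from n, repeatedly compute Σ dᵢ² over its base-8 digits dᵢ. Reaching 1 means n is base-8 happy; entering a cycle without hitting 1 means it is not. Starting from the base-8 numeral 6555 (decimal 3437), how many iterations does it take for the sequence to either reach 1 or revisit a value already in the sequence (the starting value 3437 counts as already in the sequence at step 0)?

3437 = (6,5,5,5)_8 → 6² + 5² + 5² + 5² = 111
111 = (1,5,7)_8 → 1² + 5² + 7² = 75
75 = (1,1,3)_8 → 1² + 1² + 3² = 11
11 = (1,3)_8 → 1² + 3² = 10
10 = (1,2)_8 → 1² + 2² = 5
5 = (5)_8 → 5² = 25
25 = (3,1)_8 → 3² + 1² = 10  — 10 repeats.
That took 7 steps.

7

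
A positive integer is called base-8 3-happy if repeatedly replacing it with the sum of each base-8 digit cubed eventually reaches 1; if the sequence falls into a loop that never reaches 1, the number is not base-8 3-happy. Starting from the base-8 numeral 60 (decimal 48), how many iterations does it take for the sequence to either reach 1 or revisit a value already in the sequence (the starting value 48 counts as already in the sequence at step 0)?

4

48 = (6,0)_8 → 6³ + 0³ = 216
216 = (3,3,0)_8 → 3³ + 3³ + 0³ = 54
54 = (6,6)_8 → 6³ + 6³ = 432
432 = (6,6,0)_8 → 6³ + 6³ + 0³ = 432  — 432 repeats.
That took 4 steps.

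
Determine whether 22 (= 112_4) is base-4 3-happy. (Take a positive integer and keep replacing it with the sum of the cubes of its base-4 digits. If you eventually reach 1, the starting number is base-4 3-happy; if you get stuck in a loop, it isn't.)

22 = (1,1,2)_4 → 1³ + 1³ + 2³ = 10
10 = (2,2)_4 → 2³ + 2³ = 16
16 = (1,0,0)_4 → 1³ + 0³ + 0³ = 1  — reached 1.

base-4 3-happy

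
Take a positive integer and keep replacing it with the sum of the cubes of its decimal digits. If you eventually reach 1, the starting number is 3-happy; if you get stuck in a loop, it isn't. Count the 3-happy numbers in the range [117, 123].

117: 117 → 345 → 216 → 225 → 141 → 66 → 432 → 99 → 1458 → 702 → 351 → 153 → 153  — not 3-happy
118: 118 → 514 → 190 → 730 → 370 → 370  — not 3-happy
119: 119 → 731 → 371 → 371  — not 3-happy
120: 120 → 9 → 729 → 1080 → 513 → 153 → 153  — not 3-happy
121: 121 → 10 → 1  — 3-happy
122: 122 → 17 → 344 → 155 → 251 → 134 → 92 → 737 → 713 → 371 → 371  — not 3-happy
123: 123 → 36 → 243 → 99 → 1458 → 702 → 351 → 153 → 153  — not 3-happy
3-happy: 121

1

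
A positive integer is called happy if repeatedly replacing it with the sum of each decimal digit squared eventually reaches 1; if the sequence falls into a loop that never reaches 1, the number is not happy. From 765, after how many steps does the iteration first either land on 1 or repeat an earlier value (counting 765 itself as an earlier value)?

11

765 → 7² + 6² + 5² = 49 + 36 + 25 = 110
110 → 1² + 1² + 0² = 1 + 1 + 0 = 2
2 → 2² = 4
4 → 4² = 16
16 → 1² + 6² = 1 + 36 = 37
37 → 3² + 7² = 9 + 49 = 58
58 → 5² + 8² = 25 + 64 = 89
89 → 8² + 9² = 64 + 81 = 145
145 → 1² + 4² + 5² = 1 + 16 + 25 = 42
42 → 4² + 2² = 16 + 4 = 20
20 → 2² + 0² = 4 + 0 = 4  — 4 repeats.
That took 11 steps.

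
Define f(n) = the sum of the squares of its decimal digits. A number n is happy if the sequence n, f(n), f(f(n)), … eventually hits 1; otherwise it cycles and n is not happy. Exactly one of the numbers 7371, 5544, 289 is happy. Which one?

7371: 7371 → 108 → 65 → 61 → 37 → 58 → 89 → 145 → 42 → 20 → 4 → 16 → 37  — repeats 37 (not happy)
5544: 5544 → 82 → 68 → 100 → 1  — reaches 1 (happy)
289: 289 → 149 → 98 → 145 → 42 → 20 → 4 → 16 → 37 → 58 → 89 → 145  — repeats 145 (not happy)

5544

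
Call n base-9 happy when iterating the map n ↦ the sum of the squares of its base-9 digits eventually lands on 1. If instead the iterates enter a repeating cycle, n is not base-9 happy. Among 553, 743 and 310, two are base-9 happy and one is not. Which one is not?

553: 553 → 101 → 9 → 1  — reaches 1 (base-9 happy)
743: 743 → 27 → 9 → 1  — reaches 1 (base-9 happy)
310: 310 → 74 → 68 → 74  — repeats 74 (not base-9 happy)

310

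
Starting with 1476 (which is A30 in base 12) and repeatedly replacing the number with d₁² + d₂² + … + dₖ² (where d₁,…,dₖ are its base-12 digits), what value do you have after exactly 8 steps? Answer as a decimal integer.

1476 = (10,3,0)_12 → 10² + 3² + 0² = 100 + 9 + 0 = 109
109 = (9,1)_12 → 9² + 1² = 81 + 1 = 82
82 = (6,10)_12 → 6² + 10² = 36 + 100 = 136
136 = (11,4)_12 → 11² + 4² = 121 + 16 = 137
137 = (11,5)_12 → 11² + 5² = 121 + 25 = 146
146 = (1,0,2)_12 → 1² + 0² + 2² = 1 + 0 + 4 = 5
5 = (5)_12 → 5² = 25
25 = (2,1)_12 → 2² + 1² = 4 + 1 = 5

5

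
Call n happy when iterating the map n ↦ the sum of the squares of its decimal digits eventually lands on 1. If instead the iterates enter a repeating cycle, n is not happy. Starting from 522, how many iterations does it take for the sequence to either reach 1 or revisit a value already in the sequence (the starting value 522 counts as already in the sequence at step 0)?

522 → 5² + 2² + 2² = 25 + 4 + 4 = 33
33 → 3² + 3² = 9 + 9 = 18
18 → 1² + 8² = 1 + 64 = 65
65 → 6² + 5² = 36 + 25 = 61
61 → 6² + 1² = 36 + 1 = 37
37 → 3² + 7² = 9 + 49 = 58
58 → 5² + 8² = 25 + 64 = 89
89 → 8² + 9² = 64 + 81 = 145
145 → 1² + 4² + 5² = 1 + 16 + 25 = 42
42 → 4² + 2² = 16 + 4 = 20
20 → 2² + 0² = 4 + 0 = 4
4 → 4² = 16
16 → 1² + 6² = 1 + 36 = 37  — 37 repeats.
That took 13 steps.

13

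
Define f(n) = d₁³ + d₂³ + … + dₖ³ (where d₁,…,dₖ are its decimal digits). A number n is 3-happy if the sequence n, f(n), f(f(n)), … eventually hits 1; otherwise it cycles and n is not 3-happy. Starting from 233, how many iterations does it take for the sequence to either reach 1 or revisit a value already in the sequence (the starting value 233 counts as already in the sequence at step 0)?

233 → 2³ + 3³ + 3³ = 62
62 → 6³ + 2³ = 224
224 → 2³ + 2³ + 4³ = 80
80 → 8³ + 0³ = 512
512 → 5³ + 1³ + 2³ = 134
134 → 1³ + 3³ + 4³ = 92
92 → 9³ + 2³ = 737
737 → 7³ + 3³ + 7³ = 713
713 → 7³ + 1³ + 3³ = 371
371 → 3³ + 7³ + 1³ = 371  — 371 repeats.
That took 10 steps.

10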